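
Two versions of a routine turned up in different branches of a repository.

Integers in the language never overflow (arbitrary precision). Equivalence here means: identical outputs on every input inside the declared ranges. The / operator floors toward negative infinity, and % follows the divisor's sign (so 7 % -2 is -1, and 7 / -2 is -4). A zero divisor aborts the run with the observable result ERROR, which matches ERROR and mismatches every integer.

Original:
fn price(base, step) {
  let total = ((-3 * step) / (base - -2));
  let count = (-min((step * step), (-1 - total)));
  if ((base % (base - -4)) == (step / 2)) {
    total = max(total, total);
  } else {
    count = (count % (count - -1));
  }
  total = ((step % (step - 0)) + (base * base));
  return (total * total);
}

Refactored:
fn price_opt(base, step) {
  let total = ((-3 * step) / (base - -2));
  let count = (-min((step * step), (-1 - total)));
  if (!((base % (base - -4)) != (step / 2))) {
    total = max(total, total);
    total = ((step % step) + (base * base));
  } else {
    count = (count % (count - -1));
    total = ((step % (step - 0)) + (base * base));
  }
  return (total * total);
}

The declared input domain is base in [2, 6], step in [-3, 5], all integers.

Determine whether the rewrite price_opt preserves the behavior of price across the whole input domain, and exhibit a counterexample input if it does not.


Changes here: boolean connective usage differs, plus comparison usage differs, plus statement counts differ, plus arithmetic usage differs; the full 45-point sweep finds no disagreement.
verdict: equivalent


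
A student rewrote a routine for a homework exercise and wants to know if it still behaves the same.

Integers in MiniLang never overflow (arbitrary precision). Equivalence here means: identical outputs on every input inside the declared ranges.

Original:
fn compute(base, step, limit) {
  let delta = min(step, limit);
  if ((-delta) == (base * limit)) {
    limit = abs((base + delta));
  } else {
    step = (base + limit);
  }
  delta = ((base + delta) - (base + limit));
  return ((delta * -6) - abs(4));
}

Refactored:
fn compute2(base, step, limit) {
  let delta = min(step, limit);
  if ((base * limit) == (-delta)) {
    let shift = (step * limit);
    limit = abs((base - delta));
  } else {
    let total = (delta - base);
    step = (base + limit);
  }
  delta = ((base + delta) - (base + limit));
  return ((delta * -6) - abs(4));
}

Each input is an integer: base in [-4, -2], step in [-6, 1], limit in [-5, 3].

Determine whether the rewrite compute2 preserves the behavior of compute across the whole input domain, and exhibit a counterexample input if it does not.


Try base=-4, step=-4, limit=-1.
compute: delta=-4, then ((-delta) == (base * limit)) is true, then limit=8, then delta=-12, then returns 68
compute2: delta=-4, then ((base * limit) == (-delta)) is true, then shift=4, then limit=0, then delta=-4, then returns 20
68 and 20 differ, so these are not the same function on this domain.
verdict: not equivalent; witness: base=-4, step=-4, limit=-1


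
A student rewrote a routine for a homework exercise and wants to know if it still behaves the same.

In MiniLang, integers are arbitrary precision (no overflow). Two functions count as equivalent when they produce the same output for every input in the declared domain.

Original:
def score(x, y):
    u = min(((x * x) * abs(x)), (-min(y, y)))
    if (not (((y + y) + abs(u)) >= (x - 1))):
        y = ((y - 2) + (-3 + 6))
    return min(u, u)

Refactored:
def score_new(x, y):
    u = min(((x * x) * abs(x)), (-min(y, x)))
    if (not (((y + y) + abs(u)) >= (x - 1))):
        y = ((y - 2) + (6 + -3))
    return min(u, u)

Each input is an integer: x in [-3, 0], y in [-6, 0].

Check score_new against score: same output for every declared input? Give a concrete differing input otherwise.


Not equivalent: x=-3, y=-2 separates them (2 vs 3).
score: u := 2 | (not (((y + y) + abs(u)) >= (x - 1))): false | result 2
score_new: u := 3 | (not (((y + y) + abs(u)) >= (x - 1))): false | result 3
verdict: not equivalent; witness: x=-3, y=-2


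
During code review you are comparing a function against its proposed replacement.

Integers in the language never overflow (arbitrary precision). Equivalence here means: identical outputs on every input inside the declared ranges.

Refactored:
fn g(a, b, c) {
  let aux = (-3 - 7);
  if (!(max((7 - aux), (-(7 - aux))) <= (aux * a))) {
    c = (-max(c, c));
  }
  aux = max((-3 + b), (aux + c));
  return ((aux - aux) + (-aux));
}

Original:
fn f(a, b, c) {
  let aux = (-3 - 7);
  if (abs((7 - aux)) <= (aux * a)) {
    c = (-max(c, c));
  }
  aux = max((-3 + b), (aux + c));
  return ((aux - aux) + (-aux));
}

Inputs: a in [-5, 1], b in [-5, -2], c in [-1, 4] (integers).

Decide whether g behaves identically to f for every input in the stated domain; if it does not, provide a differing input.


There is a counterexample at a=-5, b=-5, c=3: 8 on one side, 7 on the other.
f: aux becomes -10; next (abs((7 - aux)) <= (aux * a)) evaluates to true; next c becomes -3; next aux becomes -8; next final value 8
g: aux becomes -10; next (!(max((7 - aux), (-(7 - aux))) <= (aux * a))) evaluates to false; next aux becomes -7; next final value 7
verdict: not equivalent; witness: a=-5, b=-5, c=3


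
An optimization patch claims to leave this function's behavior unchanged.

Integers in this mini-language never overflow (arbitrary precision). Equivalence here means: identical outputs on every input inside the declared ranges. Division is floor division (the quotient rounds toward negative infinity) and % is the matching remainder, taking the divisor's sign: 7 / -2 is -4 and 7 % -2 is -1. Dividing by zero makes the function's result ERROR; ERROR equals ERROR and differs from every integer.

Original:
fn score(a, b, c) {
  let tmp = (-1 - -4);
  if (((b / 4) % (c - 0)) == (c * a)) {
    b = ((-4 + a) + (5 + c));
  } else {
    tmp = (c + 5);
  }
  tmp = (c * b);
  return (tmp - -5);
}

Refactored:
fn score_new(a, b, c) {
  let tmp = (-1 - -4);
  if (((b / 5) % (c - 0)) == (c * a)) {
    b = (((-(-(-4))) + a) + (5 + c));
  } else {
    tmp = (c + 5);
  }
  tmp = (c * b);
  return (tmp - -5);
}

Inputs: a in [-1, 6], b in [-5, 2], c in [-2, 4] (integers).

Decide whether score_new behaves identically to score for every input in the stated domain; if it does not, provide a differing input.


The rewrite breaks on a=0, b=-5, c=-2, where the results are 7 and 15.
score: tmp=3, then (((b / 4) % (c - 0)) == (c * a)) is true, then b=-1, then tmp=2, then returns 7
score_new: tmp=3, then (((b / 5) % (c - 0)) == (c * a)) is false, then tmp=3, then tmp=10, then returns 15
verdict: not equivalent; witness: a=0, b=-5, c=-2


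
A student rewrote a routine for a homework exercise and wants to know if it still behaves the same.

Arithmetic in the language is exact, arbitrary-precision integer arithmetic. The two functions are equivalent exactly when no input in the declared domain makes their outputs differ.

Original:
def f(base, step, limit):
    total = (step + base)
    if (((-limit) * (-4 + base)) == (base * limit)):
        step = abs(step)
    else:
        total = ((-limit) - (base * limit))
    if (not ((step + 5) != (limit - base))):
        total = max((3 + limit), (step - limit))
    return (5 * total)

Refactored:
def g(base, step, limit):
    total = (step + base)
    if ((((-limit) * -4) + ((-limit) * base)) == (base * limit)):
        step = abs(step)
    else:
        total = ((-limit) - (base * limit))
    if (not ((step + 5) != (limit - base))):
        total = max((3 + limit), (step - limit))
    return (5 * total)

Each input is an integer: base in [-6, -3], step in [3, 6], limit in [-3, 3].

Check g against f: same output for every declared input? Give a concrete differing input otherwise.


The two versions differ — the changes include arithmetic usage differs.
Spot check at base=-3, step=6, limit=-1 — f: total := 3 | (((-limit) * (-4 + base)) == (base * limit)): false | total := -2 | (not ((step + 5) != (limit - base))): false | result -10. g: total := 3 | ((((-limit) * -4) + ((-limit) * base)) == (base * limit)): false | total := -2 | (not ((step + 5) != (limit - base))): false | result -10. Both give -10.
Every one of the 112 inputs gives matching results.
verdict: equivalent


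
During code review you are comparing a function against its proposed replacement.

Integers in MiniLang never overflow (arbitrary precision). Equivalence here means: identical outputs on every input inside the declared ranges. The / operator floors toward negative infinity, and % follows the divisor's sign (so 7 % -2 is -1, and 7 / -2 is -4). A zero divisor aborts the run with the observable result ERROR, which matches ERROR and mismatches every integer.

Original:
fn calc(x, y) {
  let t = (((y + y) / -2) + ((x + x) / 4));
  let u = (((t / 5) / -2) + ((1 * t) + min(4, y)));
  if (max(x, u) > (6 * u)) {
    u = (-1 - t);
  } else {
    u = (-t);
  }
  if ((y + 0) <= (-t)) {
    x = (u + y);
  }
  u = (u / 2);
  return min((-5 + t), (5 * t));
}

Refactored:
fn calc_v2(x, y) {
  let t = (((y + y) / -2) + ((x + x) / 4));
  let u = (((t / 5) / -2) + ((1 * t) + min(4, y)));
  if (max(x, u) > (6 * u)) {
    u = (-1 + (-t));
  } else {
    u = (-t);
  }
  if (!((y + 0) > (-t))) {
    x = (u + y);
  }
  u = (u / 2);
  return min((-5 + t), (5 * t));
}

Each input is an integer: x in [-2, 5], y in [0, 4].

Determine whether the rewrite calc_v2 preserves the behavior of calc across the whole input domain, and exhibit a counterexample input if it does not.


Comparing the listings, the differences include: boolean connective usage differs, plus comparison usage differs, plus arithmetic usage differs.
Spot check at x=-2, y=0 — calc: t = -1; u = -1; (max(x, u) > (6 * u)) -> true; u = 0; ((y + 0) <= (-t)) -> true; x = 0; u = 0; return -6. calc_v2: t = -1; u = -1; (max(x, u) > (6 * u)) -> true; u = 0; (!((y + 0) > (-t))) -> true; x = 0; u = 0; return -6. Both give -6.
Checked all 40 inputs in the declared domain: the outputs agree on every one.
verdict: equivalent


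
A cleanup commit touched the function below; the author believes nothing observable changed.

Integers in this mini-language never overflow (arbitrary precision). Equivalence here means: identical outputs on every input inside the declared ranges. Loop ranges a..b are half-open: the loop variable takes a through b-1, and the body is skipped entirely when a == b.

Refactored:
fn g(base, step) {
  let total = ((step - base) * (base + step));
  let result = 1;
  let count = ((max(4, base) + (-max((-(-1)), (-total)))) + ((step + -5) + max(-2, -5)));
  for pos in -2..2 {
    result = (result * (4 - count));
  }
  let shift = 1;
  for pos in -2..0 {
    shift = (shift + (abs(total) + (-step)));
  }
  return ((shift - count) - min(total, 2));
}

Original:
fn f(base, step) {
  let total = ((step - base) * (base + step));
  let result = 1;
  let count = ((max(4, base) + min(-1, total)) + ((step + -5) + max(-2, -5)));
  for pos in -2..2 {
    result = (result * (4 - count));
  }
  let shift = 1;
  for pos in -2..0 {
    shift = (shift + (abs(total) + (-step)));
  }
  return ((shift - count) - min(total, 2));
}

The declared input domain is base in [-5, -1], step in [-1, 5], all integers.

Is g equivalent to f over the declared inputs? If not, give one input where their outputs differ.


Comparing the listings, the differences include: min/max/abs usage differs.
Tracing base=-2, step=2: f: total=0, then result=1, then count=-2, then (pos=-2), then result=6, then (pos=-1), then result=36, then (pos=0), then result=216, then (pos=1), then result=1296, then shift=1, then (pos=-2), then shift=-1, then (pos=-1), then shift=-3, then returns -1 | g: total=0, then result=1, then count=-2, then (pos=-2), then result=6, then (pos=-1), then result=36, then (pos=0), then result=216, then (pos=1), then result=1296, then shift=1, then (pos=-2), then shift=-1, then (pos=-1), then shift=-3, then returns -1 — matching result -1.
Checked all 35 inputs in the declared domain: the outputs agree on every one.
verdict: equivalent


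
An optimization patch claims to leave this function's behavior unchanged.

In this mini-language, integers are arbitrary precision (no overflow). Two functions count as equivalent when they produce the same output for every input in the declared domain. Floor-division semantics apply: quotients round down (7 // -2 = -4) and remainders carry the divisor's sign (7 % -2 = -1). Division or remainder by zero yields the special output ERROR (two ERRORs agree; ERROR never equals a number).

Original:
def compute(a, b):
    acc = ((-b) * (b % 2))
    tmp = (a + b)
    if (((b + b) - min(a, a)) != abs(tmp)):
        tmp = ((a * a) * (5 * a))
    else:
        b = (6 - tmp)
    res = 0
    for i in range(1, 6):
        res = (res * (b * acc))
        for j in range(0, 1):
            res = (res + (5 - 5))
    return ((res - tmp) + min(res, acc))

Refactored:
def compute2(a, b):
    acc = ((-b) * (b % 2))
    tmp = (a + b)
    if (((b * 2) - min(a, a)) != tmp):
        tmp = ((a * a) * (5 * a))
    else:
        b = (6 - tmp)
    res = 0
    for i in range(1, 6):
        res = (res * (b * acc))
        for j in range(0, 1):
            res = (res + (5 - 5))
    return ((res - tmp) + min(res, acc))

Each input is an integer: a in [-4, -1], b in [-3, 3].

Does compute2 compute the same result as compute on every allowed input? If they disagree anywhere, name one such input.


Run the pair on a=-4, b=0.
compute: acc = 0; tmp = -4; (((b + b) - min(a, a)) != abs(tmp)) -> false; b = 10; res = 0; [i=1]; res = 0; [j=0]; res = 0; [i=2]; res = 0; [j=0]; res = 0; [i=3]; res = 0; [j=0]; res = 0; [i=4]; res = 0; [j=0]; res = 0; [i=5]; res = 0; [j=0]; res = 0; return 4
compute2: acc = 0; tmp = -4; (((b * 2) - min(a, a)) != tmp) -> true; tmp = -320; res = 0; [i=1]; res = 0; [j=0]; res = 0; [i=2]; res = 0; [j=0]; res = 0; [i=3]; res = 0; [j=0]; res = 0; [i=4]; res = 0; [j=0]; res = 0; [i=5]; res = 0; [j=0]; res = 0; return 320
4 != 320, so the rewrite changes behavior.
verdict: not equivalent; witness: a=-4, b=0


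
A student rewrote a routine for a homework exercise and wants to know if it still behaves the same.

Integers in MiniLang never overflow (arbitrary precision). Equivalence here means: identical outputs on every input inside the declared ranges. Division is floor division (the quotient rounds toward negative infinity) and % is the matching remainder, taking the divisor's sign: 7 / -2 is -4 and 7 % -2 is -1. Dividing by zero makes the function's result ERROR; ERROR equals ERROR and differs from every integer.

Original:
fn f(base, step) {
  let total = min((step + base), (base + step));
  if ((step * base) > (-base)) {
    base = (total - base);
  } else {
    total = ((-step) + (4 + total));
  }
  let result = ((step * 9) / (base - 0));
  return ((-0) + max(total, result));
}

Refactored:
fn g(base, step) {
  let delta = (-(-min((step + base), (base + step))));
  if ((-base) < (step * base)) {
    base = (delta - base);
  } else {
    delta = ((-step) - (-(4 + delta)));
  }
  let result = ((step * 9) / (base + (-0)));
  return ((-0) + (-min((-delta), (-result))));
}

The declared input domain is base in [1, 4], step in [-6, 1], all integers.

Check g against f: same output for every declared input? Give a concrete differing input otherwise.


Equivalent — the differences include min/max/abs usage differs; and comparison usage differs; and local variable names differ, yet no declared input distinguishes the two.
As a probe, take base=4, step=-5: f runs total = -1; ((step * base) > (-base)) -> false; total = 8; result = -12; return 8; g runs delta = -1; ((-base) < (step * base)) -> false; delta = 8; result = -12; return 8; both end at 8.
Across all 32 domain points the two functions coincide.
verdict: equivalent


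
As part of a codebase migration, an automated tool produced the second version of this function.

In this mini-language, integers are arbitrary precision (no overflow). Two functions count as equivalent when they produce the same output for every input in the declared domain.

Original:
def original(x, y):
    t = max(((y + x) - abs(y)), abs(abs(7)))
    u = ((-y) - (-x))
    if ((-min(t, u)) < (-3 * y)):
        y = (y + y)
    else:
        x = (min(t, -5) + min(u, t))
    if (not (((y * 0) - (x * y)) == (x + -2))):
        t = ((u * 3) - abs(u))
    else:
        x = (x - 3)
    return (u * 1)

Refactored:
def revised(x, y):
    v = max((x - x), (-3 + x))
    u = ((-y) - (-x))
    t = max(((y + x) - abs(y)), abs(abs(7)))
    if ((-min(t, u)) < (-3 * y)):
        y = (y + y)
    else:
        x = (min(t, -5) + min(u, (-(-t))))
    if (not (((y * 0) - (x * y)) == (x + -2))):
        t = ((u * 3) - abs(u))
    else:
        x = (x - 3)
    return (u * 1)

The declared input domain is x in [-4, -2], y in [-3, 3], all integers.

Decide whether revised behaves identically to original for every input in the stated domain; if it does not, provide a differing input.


The two versions differ — the changes include local variable names differ; also constant usage differs; also min/max/abs usage differs; also arithmetic usage differs; also statement counts differ.
As a probe, take x=-2, y=-2: original runs t = 7; u = 0; ((-min(t, u)) < (-3 * y)) -> true; y = -4; (not (((y * 0) - (x * y)) == (x + -2))) -> true; t = 0; return 0; revised runs v = 0; u = 0; t = 7; ((-min(t, u)) < (-3 * y)) -> true; y = -4; (not (((y * 0) - (x * y)) == (x + -2))) -> true; t = 0; return 0; both end at 0.
An exhaustive pass over the 21 declared inputs shows identical outputs.
verdict: equivalent


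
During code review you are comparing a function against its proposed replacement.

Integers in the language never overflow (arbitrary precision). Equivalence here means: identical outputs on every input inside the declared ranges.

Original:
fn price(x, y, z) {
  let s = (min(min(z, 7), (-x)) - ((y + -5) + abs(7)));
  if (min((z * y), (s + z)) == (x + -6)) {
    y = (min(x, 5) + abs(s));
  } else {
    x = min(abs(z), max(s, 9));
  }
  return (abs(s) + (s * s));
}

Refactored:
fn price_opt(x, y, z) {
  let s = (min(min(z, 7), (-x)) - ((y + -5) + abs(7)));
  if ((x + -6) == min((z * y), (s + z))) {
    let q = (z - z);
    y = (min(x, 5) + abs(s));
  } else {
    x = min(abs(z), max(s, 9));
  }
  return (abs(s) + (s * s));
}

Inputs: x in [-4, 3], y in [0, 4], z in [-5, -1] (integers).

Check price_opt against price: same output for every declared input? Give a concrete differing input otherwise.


Differences: statement counts differ, plus arithmetic usage differs, plus local variable names differ — yet all 200 inputs agree.
verdict: equivalent


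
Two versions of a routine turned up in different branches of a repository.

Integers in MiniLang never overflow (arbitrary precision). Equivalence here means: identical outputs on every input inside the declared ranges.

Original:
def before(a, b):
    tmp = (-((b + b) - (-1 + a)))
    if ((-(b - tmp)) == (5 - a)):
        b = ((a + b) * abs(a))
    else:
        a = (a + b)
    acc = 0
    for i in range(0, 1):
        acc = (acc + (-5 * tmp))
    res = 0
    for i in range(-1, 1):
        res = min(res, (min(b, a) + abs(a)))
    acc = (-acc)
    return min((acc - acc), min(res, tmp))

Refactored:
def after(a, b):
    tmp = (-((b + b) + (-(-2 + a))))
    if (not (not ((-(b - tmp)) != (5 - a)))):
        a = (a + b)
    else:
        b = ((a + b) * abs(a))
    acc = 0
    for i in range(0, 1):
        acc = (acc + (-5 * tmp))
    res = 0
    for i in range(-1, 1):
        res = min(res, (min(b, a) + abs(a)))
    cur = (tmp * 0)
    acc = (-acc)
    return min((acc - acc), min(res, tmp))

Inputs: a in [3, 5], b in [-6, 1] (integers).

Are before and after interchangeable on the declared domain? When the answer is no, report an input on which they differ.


There is a counterexample at a=3, b=1: 0 on one side, -1 on the other.
before: tmp = 0; ((-(b - tmp)) == (5 - a)) -> false; a = 4; acc = 0; [i=0]; acc = 0; res = 0; [i=-1]; res = 0; [i=0]; res = 0; acc = 0; return 0
after: tmp = -1; (not (not ((-(b - tmp)) != (5 - a)))) -> true; a = 4; acc = 0; [i=0]; acc = 5; res = 0; [i=-1]; res = 0; [i=0]; res = 0; cur = 0; acc = -5; return -1
verdict: not equivalent; witness: a=3, b=1


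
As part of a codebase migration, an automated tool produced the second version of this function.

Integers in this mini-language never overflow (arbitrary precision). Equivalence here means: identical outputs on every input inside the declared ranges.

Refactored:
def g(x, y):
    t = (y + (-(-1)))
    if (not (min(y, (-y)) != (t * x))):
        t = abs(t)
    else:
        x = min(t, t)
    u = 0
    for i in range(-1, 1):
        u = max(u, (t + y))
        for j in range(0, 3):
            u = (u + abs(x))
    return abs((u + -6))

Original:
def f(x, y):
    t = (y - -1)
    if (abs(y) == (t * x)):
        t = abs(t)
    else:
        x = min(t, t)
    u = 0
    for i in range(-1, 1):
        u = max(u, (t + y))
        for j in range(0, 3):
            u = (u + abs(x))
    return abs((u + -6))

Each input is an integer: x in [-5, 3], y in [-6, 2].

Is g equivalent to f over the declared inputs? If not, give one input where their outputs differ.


Run the pair on x=-2, y=-2.
f: t becomes -1; next (abs(y) == (t * x)) evaluates to true; next t becomes 1; next u becomes 0; next at i=-1:; next u becomes 0; next at j=0:; next u becomes 2; next at j=1:; next u becomes 4; next at j=2:; next u becomes 6; next at i=0:; next u becomes 6; next at j=0:; next u becomes 8; next at j=1:; next u becomes 10; next at j=2:; next u becomes 12; next final value 6
g: t becomes -1; next (not (min(y, (-y)) != (t * x))) evaluates to false; next x becomes -1; next u becomes 0; next at i=-1:; next u becomes 0; next at j=0:; next u becomes 1; next at j=1:; next u becomes 2; next at j=2:; next u becomes 3; next at i=0:; next u becomes 3; next at j=0:; next u becomes 4; next at j=1:; next u becomes 5; next at j=2:; next u becomes 6; next final value 0
6 != 0, so the rewrite changes behavior.
verdict: not equivalent; witness: x=-2, y=-2


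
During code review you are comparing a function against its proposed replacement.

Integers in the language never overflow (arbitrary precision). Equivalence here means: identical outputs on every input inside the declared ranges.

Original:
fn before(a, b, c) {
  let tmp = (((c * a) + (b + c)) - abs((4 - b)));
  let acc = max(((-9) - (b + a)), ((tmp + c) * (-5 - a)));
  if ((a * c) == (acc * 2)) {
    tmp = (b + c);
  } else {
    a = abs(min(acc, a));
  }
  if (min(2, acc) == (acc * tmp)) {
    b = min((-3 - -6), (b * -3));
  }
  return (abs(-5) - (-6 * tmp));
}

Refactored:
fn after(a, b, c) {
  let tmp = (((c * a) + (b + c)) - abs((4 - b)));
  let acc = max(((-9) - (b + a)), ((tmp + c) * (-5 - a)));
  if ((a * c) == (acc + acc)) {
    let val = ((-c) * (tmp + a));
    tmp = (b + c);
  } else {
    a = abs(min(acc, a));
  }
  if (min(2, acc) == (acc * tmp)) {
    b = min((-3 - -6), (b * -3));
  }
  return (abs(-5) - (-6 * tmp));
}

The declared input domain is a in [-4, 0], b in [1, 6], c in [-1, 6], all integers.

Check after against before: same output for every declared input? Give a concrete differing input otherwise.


Comparing the listings, the differences include: arithmetic usage differs; and statement counts differ; and constant usage differs; and local variable names differ.
As a probe, take a=-3, b=6, c=4: before runs tmp becomes -4; next acc becomes 0; next ((a * c) == (acc * 2)) evaluates to false; next a becomes 3; next (min(2, acc) == (acc * tmp)) evaluates to true; next b becomes -18; next final value -19; after runs tmp becomes -4; next acc becomes 0; next ((a * c) == (acc + acc)) evaluates to false; next a becomes 3; next (min(2, acc) == (acc * tmp)) evaluates to true; next b becomes -18; next final value -19; both end at -19.
Sweeping the whole domain (240 inputs) finds no disagreement.
verdict: equivalent


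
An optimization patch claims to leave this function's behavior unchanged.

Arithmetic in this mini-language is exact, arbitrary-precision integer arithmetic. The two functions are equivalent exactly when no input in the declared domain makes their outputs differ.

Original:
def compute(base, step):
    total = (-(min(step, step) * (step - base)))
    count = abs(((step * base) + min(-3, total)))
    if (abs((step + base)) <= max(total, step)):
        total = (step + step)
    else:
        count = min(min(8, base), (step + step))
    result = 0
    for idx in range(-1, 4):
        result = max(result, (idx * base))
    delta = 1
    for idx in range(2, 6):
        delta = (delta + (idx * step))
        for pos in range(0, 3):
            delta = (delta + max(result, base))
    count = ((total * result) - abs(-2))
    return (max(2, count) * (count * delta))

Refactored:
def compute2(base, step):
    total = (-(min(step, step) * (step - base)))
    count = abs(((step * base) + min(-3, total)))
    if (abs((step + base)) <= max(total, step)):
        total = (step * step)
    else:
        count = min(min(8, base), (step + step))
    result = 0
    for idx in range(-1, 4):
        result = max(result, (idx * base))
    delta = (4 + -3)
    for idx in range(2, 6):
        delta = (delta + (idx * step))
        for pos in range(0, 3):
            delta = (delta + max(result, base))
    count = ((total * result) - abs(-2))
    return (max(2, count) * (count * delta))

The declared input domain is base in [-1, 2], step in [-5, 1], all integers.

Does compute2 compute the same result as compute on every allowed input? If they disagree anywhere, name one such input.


Take base=-1, step=1.
compute: total=-2, then count=4, then (abs((step + base)) <= max(total, step)) is true, then total=2, then result=0, then (idx=-1), then result=1, then (idx=0), then result=1, then (idx=1), then result=1, then (idx=2), then result=1, then (idx=3), then result=1, then delta=1, then (idx=2), then delta=3, then (pos=0), then delta=4, then (pos=1), then delta=5, then (pos=2), then delta=6, then (idx=3), then delta=9, then (pos=0), then delta=10, then (pos=1), then delta=11, then (pos=2), then delta=12, then (idx=4), then delta=16, then (pos=0), then delta=17, then (pos=1), then delta=18, then (pos=2), then delta=19, then (idx=5), then delta=24, then (pos=0), then delta=25, then (pos=1), then delta=26, then (pos=2), then delta=27, then count=0, then returns 0
compute2: total=-2, then count=4, then (abs((step + base)) <= max(total, step)) is true, then total=1, then result=0, then (idx=-1), then result=1, then (idx=0), then result=1, then (idx=1), then result=1, then (idx=2), then result=1, then (idx=3), then result=1, then delta=1, then (idx=2), then delta=3, then (pos=0), then delta=4, then (pos=1), then delta=5, then (pos=2), then delta=6, then (idx=3), then delta=9, then (pos=0), then delta=10, then (pos=1), then delta=11, then (pos=2), then delta=12, then (idx=4), then delta=16, then (pos=0), then delta=17, then (pos=1), then delta=18, then (pos=2), then delta=19, then (idx=5), then delta=24, then (pos=0), then delta=25, then (pos=1), then delta=26, then (pos=2), then delta=27, then count=-1, then returns -54
0 against -54: the behavior changed.
verdict: not equivalent; witness: base=-1, step=1


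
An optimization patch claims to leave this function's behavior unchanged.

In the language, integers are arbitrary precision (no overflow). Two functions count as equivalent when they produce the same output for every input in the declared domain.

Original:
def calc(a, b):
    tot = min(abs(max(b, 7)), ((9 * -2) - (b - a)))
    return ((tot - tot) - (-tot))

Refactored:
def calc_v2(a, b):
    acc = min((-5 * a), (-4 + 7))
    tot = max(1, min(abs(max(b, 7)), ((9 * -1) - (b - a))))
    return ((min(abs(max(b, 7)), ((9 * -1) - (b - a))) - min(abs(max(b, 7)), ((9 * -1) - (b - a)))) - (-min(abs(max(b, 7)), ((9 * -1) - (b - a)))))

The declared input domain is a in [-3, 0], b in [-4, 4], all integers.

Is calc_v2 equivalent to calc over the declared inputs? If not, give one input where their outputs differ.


Run the pair on a=-3, b=-4.
calc: tot := -17 | result -17
calc_v2: acc := 3 | tot := 1 | result -8
-17 against -8: the behavior changed.
verdict: not equivalent; witness: a=-3, b=-4


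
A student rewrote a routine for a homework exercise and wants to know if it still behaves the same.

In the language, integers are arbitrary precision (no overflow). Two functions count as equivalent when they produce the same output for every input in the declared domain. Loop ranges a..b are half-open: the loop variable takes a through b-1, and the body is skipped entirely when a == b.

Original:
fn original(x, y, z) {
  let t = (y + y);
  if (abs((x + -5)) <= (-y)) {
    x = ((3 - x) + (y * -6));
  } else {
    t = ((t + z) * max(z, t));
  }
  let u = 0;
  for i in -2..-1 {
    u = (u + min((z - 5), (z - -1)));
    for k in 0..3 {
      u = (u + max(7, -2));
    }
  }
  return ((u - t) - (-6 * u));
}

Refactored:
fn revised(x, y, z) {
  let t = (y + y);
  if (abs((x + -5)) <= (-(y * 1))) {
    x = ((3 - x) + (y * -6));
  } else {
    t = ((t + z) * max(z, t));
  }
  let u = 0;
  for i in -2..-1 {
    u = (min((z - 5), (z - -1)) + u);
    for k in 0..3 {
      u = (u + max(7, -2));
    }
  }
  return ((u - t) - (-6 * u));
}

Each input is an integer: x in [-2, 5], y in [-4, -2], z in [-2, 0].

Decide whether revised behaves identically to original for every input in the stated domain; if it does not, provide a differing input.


The two versions differ — the changes include constant usage differs; also arithmetic usage differs.
As a probe, take x=-1, y=-2, z=-2: original runs t = -4; (abs((x + -5)) <= (-y)) -> false; t = 12; u = 0; [i=-2]; u = -7; [k=0]; u = 0; [k=1]; u = 7; [k=2]; u = 14; return 86; revised runs t = -4; (abs((x + -5)) <= (-(y * 1))) -> false; t = 12; u = 0; [i=-2]; u = -7; [k=0]; u = 0; [k=1]; u = 7; [k=2]; u = 14; return 86; both end at 86.
Across all 72 domain points the two functions coincide.
verdict: equivalent


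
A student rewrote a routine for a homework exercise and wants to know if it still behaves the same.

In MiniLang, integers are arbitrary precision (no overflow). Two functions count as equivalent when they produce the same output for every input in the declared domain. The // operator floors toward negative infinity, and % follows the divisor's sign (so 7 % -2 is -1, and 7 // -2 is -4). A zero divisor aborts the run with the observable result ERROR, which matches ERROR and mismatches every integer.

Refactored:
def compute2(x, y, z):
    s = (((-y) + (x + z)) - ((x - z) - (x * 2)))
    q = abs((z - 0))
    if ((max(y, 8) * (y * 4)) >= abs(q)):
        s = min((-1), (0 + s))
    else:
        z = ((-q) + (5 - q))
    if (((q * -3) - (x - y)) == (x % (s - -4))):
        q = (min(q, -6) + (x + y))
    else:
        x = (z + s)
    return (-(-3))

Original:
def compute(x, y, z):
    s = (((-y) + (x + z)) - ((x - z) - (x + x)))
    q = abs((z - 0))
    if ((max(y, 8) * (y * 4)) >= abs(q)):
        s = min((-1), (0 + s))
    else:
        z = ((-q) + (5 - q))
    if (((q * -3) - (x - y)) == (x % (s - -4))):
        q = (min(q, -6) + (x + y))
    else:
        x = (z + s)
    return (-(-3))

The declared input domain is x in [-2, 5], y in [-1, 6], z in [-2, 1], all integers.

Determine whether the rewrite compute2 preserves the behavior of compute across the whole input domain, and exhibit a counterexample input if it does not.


This is a faithful refactor — arithmetic usage differs; and constant usage differs, but the computed results match everywhere.
As a probe, take x=5, y=3, z=1: compute runs s becomes 9; next q becomes 1; next ((max(y, 8) * (y * 4)) >= abs(q)) evaluates to true; next s becomes -1; next (((q * -3) - (x - y)) == (x % (s - -4))) evaluates to false; next x becomes 0; next final value 3; compute2 runs s becomes 9; next q becomes 1; next ((max(y, 8) * (y * 4)) >= abs(q)) evaluates to true; next s becomes -1; next (((q * -3) - (x - y)) == (x % (s - -4))) evaluates to false; next x becomes 0; next final value 3; both end at 3.
An exhaustive pass over the 256 declared inputs shows identical outputs.
verdict: equivalent


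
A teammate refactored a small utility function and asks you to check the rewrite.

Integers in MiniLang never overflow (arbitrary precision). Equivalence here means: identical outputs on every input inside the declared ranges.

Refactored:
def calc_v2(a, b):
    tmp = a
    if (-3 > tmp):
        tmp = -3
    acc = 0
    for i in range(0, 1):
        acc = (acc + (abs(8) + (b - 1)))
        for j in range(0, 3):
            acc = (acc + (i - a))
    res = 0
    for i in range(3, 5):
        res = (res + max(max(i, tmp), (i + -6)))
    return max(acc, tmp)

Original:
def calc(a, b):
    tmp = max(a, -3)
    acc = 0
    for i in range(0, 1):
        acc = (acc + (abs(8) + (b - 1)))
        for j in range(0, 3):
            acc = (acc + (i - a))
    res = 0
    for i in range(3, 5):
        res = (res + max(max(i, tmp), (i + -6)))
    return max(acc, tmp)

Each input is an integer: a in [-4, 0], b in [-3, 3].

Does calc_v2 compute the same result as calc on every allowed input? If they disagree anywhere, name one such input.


Changes here: branching structure differs; and min/max/abs usage differs; and constant usage differs; and comparison usage differs; and statement counts differ; the full 35-point sweep finds no disagreement.
verdict: equivalent


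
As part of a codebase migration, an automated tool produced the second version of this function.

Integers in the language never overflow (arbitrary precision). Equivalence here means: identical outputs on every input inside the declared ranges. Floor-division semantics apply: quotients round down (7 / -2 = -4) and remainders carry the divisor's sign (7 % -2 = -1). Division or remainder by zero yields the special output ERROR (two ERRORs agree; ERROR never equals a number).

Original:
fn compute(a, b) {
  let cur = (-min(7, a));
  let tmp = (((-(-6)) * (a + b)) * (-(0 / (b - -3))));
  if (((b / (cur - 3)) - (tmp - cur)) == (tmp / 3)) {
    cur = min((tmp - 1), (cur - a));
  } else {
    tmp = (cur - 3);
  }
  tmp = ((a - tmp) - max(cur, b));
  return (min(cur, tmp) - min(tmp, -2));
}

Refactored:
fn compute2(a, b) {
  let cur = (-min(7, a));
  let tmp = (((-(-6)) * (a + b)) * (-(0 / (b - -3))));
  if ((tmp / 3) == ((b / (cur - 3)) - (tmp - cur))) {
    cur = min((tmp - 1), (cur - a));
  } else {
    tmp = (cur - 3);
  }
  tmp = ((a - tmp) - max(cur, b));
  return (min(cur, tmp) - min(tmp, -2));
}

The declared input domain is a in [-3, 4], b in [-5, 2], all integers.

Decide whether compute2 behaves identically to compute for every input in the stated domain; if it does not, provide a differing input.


Side by side, the visible changes include: same computation, different form.
One worked example (a=2, b=-2) — compute: cur becomes -2; next tmp becomes 0; next (((b / (cur - 3)) - (tmp - cur)) == (tmp / 3)) evaluates to false; next tmp becomes -5; next tmp becomes 9; next final value 0; compute2: cur becomes -2; next tmp becomes 0; next ((tmp / 3) == ((b / (cur - 3)) - (tmp - cur))) evaluates to false; next tmp becomes -5; next tmp becomes 9; next final value 0; agreement on 0.
Sweeping the whole domain (64 inputs) finds no disagreement.
verdict: equivalent


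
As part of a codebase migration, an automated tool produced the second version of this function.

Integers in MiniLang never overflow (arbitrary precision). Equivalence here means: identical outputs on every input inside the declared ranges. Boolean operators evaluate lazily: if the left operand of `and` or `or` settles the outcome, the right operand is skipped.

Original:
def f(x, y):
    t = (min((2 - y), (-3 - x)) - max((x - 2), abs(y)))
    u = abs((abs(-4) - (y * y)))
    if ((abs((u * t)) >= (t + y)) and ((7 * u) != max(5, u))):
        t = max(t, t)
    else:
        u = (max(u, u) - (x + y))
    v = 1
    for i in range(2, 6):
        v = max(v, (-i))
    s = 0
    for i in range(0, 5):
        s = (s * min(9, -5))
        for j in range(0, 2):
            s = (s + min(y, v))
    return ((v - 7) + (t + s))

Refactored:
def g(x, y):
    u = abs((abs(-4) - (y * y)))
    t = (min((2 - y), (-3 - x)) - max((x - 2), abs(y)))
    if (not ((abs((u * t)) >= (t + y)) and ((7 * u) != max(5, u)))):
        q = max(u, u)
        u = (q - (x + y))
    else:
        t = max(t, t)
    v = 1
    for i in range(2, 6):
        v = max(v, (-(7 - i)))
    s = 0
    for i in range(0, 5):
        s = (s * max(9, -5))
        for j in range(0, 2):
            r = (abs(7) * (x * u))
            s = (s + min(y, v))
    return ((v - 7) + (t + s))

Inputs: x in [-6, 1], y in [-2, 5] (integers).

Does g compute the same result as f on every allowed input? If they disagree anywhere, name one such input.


These are not equivalent — on x=-6, y=-2 the outputs split (-2089 vs -29529).
f: t = 1; u = 0; ((abs((u * t)) >= (t + y)) and ((7 * u) != max(5, u))) -> true; t = 1; v = 1; [i=2]; v = 1; [i=3]; v = 1; [i=4]; v = 1; [i=5]; v = 1; s = 0; [i=0]; s = 0; [j=0]; s = -2; [j=1]; s = -4; [i=1]; s = 20; [j=0]; s = 18; [j=1]; s = 16; [i=2]; s = -80; [j=0]; s = -82; [j=1]; s = -84; [i=3]; s = 420; [j=0]; s = 418; [j=1]; s = 416; [i=4]; s = -2080; [j=0]; s = -2082; [j=1]; s = -2084; return -2089
g: u = 0; t = 1; (not ((abs((u * t)) >= (t + y)) and ((7 * u) != max(5, u)))) -> false; t = 1; v = 1; [i=2]; v = 1; [i=3]; v = 1; [i=4]; v = 1; [i=5]; v = 1; s = 0; [i=0]; s = 0; [j=0]; r = 0; s = -2; [j=1]; r = 0; s = -4; [i=1]; s = -36; [j=0]; r = 0; s = -38; [j=1]; r = 0; s = -40; [i=2]; s = -360; [j=0]; r = 0; s = -362; [j=1]; r = 0; s = -364; [i=3]; s = -3276; [j=0]; r = 0; s = -3278; [j=1]; r = 0; s = -3280; [i=4]; s = -29520; [j=0]; r = 0; s = -29522; [j=1]; r = 0; s = -29524; return -29529
verdict: not equivalent; witness: x=-6, y=-2


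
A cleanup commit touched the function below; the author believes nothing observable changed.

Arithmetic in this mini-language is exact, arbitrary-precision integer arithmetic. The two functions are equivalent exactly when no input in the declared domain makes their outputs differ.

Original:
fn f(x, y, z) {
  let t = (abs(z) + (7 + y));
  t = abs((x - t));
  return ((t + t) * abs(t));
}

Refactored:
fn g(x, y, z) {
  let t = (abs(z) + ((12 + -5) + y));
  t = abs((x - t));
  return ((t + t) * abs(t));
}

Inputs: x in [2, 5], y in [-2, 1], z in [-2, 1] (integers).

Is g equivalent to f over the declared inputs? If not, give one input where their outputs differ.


This is a faithful refactor — arithmetic usage differs, constant usage differs, but the computed results match everywhere.
One worked example (x=4, y=-1, z=-2) — f: t becomes 8; next t becomes 4; next final value 32; g: t becomes 8; next t becomes 4; next final value 32; agreement on 32.
Across all 64 domain points the two functions coincide.
verdict: equivalent


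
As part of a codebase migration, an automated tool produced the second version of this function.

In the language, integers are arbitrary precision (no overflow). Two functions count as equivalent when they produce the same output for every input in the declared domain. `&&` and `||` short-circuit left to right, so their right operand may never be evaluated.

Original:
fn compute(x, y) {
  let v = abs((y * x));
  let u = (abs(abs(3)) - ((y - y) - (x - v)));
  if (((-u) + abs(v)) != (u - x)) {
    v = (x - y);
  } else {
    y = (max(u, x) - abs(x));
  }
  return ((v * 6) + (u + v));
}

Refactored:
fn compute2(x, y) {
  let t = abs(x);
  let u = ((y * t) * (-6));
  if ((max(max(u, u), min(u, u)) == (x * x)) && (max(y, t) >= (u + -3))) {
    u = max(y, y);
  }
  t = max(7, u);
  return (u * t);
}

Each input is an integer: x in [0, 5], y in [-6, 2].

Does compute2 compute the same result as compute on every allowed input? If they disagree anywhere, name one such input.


Consider the input x=0, y=-6.
compute: v=0, then u=3, then (((-u) + abs(v)) != (u - x)) is true, then v=6, then returns 45
compute2: t=0, then u=0, then ((max(max(u, u), min(u, u)) == (x * x)) && (max(y, t) >= (u + -3))) is true, then u=-6, then t=7, then returns -42
45 against -42: the behavior changed.
verdict: not equivalent; witness: x=0, y=-6


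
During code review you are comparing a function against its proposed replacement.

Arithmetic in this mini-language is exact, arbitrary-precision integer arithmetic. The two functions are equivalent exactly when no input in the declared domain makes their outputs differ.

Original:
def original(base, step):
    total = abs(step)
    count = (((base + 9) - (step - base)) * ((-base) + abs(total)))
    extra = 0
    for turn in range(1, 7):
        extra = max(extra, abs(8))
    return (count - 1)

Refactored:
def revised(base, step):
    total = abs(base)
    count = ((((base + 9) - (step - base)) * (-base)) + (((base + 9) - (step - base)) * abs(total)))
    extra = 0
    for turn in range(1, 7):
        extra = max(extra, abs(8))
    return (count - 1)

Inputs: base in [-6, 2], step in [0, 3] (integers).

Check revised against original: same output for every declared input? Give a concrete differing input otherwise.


There is a counterexample at base=-6, step=0: -19 on one side, -37 on the other.
original: total becomes 0; next count becomes -18; next extra becomes 0; next at turn=1:; next extra becomes 8; next at turn=2:; next extra becomes 8; next at turn=3:; next extra becomes 8; next at turn=4:; next extra becomes 8; next at turn=5:; next extra becomes 8; next at turn=6:; next extra becomes 8; next final value -19
revised: total becomes 6; next count becomes -36; next extra becomes 0; next at turn=1:; next extra becomes 8; next at turn=2:; next extra becomes 8; next at turn=3:; next extra becomes 8; next at turn=4:; next extra becomes 8; next at turn=5:; next extra becomes 8; next at turn=6:; next extra becomes 8; next final value -37
verdict: not equivalent; witness: base=-6, step=0
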